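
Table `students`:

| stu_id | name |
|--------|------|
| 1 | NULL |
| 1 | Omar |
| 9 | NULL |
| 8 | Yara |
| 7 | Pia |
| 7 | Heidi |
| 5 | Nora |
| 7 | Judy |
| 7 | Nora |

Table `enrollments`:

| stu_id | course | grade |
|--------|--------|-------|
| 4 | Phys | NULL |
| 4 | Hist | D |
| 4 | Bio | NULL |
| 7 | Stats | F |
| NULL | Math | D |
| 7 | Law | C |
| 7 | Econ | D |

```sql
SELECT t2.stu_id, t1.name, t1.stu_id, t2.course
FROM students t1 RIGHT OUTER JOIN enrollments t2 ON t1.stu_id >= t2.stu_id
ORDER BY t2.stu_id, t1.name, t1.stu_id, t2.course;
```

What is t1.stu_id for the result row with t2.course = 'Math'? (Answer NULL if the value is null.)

NULL

RIGHT JOIN keeps every row from `enrollments`; unmatched rows get NULL for `students`'s columns.
Matching on t1.stu_id >= t2.stu_id. A NULL in a compared column never satisfies the condition.
Matched pairs: 39; unmatched t2 rows kept: 1.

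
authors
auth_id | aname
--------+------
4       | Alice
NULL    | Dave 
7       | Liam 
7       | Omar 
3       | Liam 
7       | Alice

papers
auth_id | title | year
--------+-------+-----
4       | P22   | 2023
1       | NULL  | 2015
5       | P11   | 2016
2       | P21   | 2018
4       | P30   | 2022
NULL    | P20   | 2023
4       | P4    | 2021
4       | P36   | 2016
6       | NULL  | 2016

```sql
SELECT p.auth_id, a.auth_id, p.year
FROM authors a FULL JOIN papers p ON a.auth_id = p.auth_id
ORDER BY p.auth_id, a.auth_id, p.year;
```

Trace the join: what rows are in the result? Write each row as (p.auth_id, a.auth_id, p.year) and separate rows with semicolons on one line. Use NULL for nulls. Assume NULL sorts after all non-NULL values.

(1, NULL, 2015); (2, NULL, 2018); (4, 4, 2016); (4, 4, 2021); (4, 4, 2022); (4, 4, 2023); (5, NULL, 2016); (6, NULL, 2016); (NULL, 3, NULL); (NULL, 7, NULL); (NULL, 7, NULL); (NULL, 7, NULL); (NULL, NULL, 2023); (NULL, NULL, NULL)

FULL OUTER JOIN keeps every row from both sides; unmatched rows get NULL for the other side's columns.
Matching on a.auth_id = p.auth_id. A NULL in a compared column never satisfies the condition.
- a row (auth_id=4): matches 4 p row(s) → 4 output row(s).
- a row (auth_id=NULL): no match → kept, p columns NULL.
- a row (auth_id=7): no match → kept, p columns NULL.
- a row (auth_id=7): no match → kept, p columns NULL.
- a row (auth_id=3): no match → kept, p columns NULL.
- a row (auth_id=7): no match → kept, p columns NULL.
- 5 row(s) from p found no a partner → padded with NULL.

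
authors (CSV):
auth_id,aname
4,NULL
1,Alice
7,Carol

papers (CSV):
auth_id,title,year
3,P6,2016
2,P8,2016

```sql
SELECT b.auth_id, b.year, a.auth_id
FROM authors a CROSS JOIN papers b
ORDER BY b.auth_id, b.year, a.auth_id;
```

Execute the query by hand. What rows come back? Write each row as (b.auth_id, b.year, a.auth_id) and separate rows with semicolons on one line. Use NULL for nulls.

(2, 2016, 1); (2, 2016, 4); (2, 2016, 7); (3, 2016, 1); (3, 2016, 4); (3, 2016, 7)

CROSS JOIN pairs every row of `authors` with every row of `papers`: 3 × 2 = 6 rows.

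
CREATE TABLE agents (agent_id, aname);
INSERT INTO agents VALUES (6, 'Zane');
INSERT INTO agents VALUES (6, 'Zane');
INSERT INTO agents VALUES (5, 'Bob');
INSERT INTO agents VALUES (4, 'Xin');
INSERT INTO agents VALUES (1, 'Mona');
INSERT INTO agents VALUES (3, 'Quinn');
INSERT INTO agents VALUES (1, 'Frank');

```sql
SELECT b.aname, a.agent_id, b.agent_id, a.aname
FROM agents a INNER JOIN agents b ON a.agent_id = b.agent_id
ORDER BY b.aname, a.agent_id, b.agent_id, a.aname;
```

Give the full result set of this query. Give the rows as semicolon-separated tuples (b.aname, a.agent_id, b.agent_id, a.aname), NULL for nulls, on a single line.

(Bob, 5, 5, Bob); (Frank, 1, 1, Frank); (Frank, 1, 1, Mona); (Mona, 1, 1, Frank); (Mona, 1, 1, Mona); (Quinn, 3, 3, Quinn); (Xin, 4, 4, Xin); (Zane, 6, 6, Zane); (Zane, 6, 6, Zane); (Zane, 6, 6, Zane); (Zane, 6, 6, Zane)

INNER JOIN keeps only pairs where the ON condition holds.
Matching on a.agent_id = b.agent_id.
- a (agent_id=6) pairs with 2 row(s) of b.
- a (agent_id=6) pairs with 2 row(s) of b.
- a (agent_id=5) pairs with 1 row(s) of b.
- a (agent_id=4) pairs with 1 row(s) of b.
- a (agent_id=1) pairs with 2 row(s) of b.
- a (agent_id=3) pairs with 1 row(s) of b.
- a (agent_id=1) pairs with 2 row(s) of b.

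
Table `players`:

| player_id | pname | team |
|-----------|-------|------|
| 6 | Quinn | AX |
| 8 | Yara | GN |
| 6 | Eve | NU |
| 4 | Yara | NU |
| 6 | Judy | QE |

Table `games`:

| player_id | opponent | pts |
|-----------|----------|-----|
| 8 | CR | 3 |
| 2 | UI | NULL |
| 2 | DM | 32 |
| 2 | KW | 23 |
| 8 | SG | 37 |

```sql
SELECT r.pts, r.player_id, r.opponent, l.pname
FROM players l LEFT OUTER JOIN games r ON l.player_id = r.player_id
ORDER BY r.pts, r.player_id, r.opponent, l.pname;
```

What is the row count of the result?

LEFT JOIN keeps every row from `players`; unmatched rows get NULL for `games`'s columns.
Matching on l.player_id = r.player_id.
- player_id=6: no r row matches, row kept with r columns NULL.
- player_id=8: 2 matching r row(s), so 2 row(s) emitted.
- player_id=6: no r row matches, row kept with r columns NULL.
- player_id=4: no r row matches, row kept with r columns NULL.
- player_id=6: no r row matches, row kept with r columns NULL.
Total: 2 matched + 4 padded = 6 rows.

6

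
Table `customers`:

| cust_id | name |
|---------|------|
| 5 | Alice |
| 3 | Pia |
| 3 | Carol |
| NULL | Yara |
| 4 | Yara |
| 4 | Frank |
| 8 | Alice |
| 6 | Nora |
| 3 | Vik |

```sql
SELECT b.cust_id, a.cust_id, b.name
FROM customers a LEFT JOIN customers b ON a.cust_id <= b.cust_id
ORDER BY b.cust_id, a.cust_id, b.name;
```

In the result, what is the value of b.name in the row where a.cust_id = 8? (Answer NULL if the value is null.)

LEFT JOIN keeps every row from `customers a`; unmatched rows get NULL for `customers b`'s columns.
Matching on a.cust_id <= b.cust_id. A NULL in a compared column never satisfies the condition.
- a row (cust_id=5): matches 3 b row(s) → 3 output row(s).
- a row (cust_id=3): matches 8 b row(s) → 8 output row(s).
- a row (cust_id=3): matches 8 b row(s) → 8 output row(s).
- a row (cust_id=NULL): no match → kept, b columns NULL.
- a row (cust_id=4): matches 5 b row(s) → 5 output row(s).
- a row (cust_id=4): matches 5 b row(s) → 5 output row(s).
- a row (cust_id=8): matches 1 b row(s) → 1 output row(s).
- a row (cust_id=6): matches 2 b row(s) → 2 output row(s).
- a row (cust_id=3): matches 8 b row(s) → 8 output row(s).

Alice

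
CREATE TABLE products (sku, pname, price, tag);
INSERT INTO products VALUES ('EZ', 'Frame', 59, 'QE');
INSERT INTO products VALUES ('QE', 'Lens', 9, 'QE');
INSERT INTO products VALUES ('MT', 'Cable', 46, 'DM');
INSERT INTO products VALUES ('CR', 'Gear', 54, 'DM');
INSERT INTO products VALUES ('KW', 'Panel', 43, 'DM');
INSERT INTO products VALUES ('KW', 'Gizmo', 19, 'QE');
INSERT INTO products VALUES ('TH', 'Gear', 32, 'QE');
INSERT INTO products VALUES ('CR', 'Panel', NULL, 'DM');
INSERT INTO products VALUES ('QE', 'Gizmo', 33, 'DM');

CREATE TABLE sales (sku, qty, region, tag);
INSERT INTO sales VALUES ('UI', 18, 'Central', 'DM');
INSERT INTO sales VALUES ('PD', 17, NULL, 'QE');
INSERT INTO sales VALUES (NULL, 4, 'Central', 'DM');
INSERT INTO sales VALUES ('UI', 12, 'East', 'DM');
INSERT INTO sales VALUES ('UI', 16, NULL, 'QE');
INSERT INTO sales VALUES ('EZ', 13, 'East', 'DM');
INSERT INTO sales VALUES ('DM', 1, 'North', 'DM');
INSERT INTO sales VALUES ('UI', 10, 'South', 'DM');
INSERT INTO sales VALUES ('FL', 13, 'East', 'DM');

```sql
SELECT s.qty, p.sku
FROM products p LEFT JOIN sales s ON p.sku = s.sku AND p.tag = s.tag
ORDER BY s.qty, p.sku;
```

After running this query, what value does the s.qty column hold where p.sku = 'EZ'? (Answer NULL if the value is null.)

LEFT JOIN keeps every row from `products`; unmatched rows get NULL for `sales`'s columns.
Matching on p.sku = s.sku AND p.tag = s.tag. A NULL in a compared column never satisfies the condition.
- p (sku=EZ, tag=QE) has no partner → padded with NULL.
- p (sku=QE, tag=QE) has no partner → padded with NULL.
- p (sku=MT, tag=DM) has no partner → padded with NULL.
- p (sku=CR, tag=DM) has no partner → padded with NULL.
- p (sku=KW, tag=DM) has no partner → padded with NULL.
- p (sku=KW, tag=QE) has no partner → padded with NULL.
- p (sku=TH, tag=QE) has no partner → padded with NULL.
- p (sku=CR, tag=DM) has no partner → padded with NULL.
- p (sku=QE, tag=DM) has no partner → padded with NULL.

NULL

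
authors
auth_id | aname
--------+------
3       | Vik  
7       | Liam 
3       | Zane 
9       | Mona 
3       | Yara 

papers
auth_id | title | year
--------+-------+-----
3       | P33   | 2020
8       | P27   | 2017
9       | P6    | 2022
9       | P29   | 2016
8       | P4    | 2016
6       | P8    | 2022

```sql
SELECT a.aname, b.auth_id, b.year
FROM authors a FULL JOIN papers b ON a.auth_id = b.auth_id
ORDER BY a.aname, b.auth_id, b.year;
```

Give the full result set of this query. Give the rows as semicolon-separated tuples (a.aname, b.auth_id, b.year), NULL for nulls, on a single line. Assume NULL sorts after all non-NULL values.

FULL OUTER JOIN keeps every row from both sides; unmatched rows get NULL for the other side's columns.
Matching on a.auth_id = b.auth_id.
Matched pairs: 5; unmatched a rows kept: 1; unmatched b rows kept: 3.

(Liam, NULL, NULL); (Mona, 9, 2016); (Mona, 9, 2022); (Vik, 3, 2020); (Yara, 3, 2020); (Zane, 3, 2020); (NULL, 6, 2022); (NULL, 8, 2016); (NULL, 8, 2017)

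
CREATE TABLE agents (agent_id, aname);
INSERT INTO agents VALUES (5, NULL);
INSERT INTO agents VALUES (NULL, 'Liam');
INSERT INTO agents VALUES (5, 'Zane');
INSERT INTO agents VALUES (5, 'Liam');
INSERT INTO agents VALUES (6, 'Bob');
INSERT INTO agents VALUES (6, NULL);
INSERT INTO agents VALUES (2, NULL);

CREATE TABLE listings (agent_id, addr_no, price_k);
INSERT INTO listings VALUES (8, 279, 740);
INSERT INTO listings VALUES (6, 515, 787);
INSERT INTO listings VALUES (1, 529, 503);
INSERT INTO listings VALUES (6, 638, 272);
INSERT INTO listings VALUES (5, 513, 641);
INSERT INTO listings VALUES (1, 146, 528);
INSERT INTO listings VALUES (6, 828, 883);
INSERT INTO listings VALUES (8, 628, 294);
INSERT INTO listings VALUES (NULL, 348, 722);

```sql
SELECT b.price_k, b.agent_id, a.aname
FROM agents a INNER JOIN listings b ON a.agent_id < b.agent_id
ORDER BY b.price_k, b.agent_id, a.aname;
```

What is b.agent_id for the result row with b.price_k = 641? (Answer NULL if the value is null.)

5

INNER JOIN keeps only pairs where the ON condition holds.
Matching on a.agent_id < b.agent_id. A NULL in a compared column never satisfies the condition.
- a row (agent_id=5): matches 5 b row(s) → 5 output row(s).
- a row (agent_id=NULL): no match → dropped.
- a row (agent_id=5): matches 5 b row(s) → 5 output row(s).
- a row (agent_id=5): matches 5 b row(s) → 5 output row(s).
- a row (agent_id=6): matches 2 b row(s) → 2 output row(s).
- a row (agent_id=6): matches 2 b row(s) → 2 output row(s).
- a row (agent_id=2): matches 6 b row(s) → 6 output row(s).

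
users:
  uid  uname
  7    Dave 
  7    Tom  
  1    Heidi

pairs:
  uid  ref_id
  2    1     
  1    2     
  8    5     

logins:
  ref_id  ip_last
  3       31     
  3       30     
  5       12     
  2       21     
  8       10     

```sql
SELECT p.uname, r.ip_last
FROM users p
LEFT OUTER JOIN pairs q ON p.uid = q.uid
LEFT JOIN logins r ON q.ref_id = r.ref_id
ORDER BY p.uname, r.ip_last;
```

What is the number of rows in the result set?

3

Joins associate left-to-right: users LEFT JOIN pairs on uid gives 3 intermediate row(s).
Then LEFT JOIN `logins r` on ref_id: each of those 3 rows is kept; rows whose q.ref_id has no match in r get NULL for r's columns.
Result: 3 row(s).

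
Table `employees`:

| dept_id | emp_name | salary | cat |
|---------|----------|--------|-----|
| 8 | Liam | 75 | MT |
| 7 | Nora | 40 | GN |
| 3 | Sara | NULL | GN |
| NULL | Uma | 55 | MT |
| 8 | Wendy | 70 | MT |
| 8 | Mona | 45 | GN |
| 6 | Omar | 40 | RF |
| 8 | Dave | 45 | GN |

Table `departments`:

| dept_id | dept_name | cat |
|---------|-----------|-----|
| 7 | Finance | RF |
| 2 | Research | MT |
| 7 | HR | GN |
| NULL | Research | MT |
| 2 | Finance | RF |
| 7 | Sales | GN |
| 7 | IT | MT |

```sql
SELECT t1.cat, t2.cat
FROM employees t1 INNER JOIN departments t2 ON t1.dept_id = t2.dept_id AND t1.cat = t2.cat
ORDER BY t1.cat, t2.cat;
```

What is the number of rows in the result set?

INNER JOIN keeps only pairs where the ON condition holds.
Matching on t1.dept_id = t2.dept_id AND t1.cat = t2.cat. A NULL in a compared column never satisfies the condition.
- t1 row (dept_id=8, cat=MT): no match → dropped.
- t1 row (dept_id=7, cat=GN): matches 2 t2 row(s) → 2 output row(s).
- t1 row (dept_id=3, cat=GN): no match → dropped.
- t1 row (dept_id=NULL, cat=MT): no match → dropped.
- t1 row (dept_id=8, cat=MT): no match → dropped.
- t1 row (dept_id=8, cat=GN): no match → dropped.
- t1 row (dept_id=6, cat=RF): no match → dropped.
- t1 row (dept_id=8, cat=GN): no match → dropped.
Total: 2 rows.

2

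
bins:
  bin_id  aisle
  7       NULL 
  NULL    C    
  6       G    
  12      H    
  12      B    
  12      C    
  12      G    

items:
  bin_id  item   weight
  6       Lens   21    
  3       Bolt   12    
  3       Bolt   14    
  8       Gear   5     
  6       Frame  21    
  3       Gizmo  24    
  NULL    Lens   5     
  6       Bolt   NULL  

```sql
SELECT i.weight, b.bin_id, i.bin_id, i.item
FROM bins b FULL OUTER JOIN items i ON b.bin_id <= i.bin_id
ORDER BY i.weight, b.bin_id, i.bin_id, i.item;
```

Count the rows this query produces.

14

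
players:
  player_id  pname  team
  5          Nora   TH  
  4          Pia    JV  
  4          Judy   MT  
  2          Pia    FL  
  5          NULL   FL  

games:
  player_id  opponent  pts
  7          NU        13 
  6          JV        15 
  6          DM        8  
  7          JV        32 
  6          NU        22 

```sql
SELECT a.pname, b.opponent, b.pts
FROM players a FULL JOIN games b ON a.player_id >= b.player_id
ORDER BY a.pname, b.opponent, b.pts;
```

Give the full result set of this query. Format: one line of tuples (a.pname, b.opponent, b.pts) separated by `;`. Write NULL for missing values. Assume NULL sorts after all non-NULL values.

FULL OUTER JOIN keeps every row from both sides; unmatched rows get NULL for the other side's columns.
Matching on a.player_id >= b.player_id.
Matched pairs: 0; unmatched a rows kept: 5; unmatched b rows kept: 5.

(Judy, NULL, NULL); (Nora, NULL, NULL); (Pia, NULL, NULL); (Pia, NULL, NULL); (NULL, DM, 8); (NULL, JV, 15); (NULL, JV, 32); (NULL, NU, 13); (NULL, NU, 22); (NULL, NULL, NULL)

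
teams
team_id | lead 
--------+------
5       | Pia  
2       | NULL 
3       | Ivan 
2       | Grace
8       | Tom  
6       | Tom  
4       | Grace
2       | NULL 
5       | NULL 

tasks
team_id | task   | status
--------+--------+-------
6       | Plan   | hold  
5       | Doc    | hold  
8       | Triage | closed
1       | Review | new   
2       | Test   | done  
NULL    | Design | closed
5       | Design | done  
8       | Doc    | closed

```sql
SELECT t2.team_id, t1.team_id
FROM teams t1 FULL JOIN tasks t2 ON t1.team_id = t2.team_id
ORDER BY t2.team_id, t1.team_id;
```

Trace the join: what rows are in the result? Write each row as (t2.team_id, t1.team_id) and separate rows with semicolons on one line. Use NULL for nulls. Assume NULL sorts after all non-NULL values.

FULL OUTER JOIN keeps every row from both sides; unmatched rows get NULL for the other side's columns.
Matching on t1.team_id = t2.team_id. A NULL in a compared column never satisfies the condition.
Matched pairs: 10; unmatched t1 rows kept: 2; unmatched t2 rows kept: 2.

(1, NULL); (2, 2); (2, 2); (2, 2); (5, 5); (5, 5); (5, 5); (5, 5); (6, 6); (8, 8); (8, 8); (NULL, 3); (NULL, 4); (NULL, NULL)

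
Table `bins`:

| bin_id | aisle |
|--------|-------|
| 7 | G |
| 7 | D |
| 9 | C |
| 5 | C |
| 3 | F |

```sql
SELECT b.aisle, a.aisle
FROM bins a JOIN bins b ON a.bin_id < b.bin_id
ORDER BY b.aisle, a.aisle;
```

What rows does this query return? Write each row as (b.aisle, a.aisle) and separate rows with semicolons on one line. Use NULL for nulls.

INNER JOIN keeps only pairs where the ON condition holds.
Matching on a.bin_id < b.bin_id.
Matched pairs: 9.

(C, C); (C, D); (C, F); (C, F); (C, G); (D, C); (D, F); (G, C); (G, F)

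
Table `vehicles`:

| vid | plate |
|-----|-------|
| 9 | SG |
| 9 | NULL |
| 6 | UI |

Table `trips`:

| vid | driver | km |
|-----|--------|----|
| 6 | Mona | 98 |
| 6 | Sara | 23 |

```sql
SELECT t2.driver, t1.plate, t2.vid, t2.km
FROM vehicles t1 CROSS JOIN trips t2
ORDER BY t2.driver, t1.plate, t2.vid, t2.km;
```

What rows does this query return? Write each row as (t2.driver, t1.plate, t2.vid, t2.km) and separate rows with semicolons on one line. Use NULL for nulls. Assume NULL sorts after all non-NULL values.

CROSS JOIN pairs every row of `vehicles` with every row of `trips`: 3 × 2 = 6 rows.
After projecting and ordering:
t2.driver | t1.plate | t2.vid | t2.km
Mona | SG | 6 | 98
Mona | UI | 6 | 98
Mona | NULL | 6 | 98
Sara | SG | 6 | 23
Sara | UI | 6 | 23
Sara | NULL | 6 | 23

(Mona, SG, 6, 98); (Mona, UI, 6, 98); (Mona, NULL, 6, 98); (Sara, SG, 6, 23); (Sara, UI, 6, 23); (Sara, NULL, 6, 23)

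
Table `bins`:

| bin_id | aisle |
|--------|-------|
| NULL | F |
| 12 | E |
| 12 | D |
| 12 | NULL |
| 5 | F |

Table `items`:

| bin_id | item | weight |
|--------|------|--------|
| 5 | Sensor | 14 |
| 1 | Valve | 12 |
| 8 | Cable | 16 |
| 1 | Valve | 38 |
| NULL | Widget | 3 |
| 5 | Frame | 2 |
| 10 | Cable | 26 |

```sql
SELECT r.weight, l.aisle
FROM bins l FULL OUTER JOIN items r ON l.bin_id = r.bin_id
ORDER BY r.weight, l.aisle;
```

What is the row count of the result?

11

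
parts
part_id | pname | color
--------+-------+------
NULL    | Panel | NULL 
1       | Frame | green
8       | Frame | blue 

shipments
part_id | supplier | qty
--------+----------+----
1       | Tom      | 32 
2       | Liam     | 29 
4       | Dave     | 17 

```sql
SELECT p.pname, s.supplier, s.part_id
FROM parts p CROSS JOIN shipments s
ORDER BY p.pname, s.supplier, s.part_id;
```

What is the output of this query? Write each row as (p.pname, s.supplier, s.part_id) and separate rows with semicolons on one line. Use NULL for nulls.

(Frame, Dave, 4); (Frame, Dave, 4); (Frame, Liam, 2); (Frame, Liam, 2); (Frame, Tom, 1); (Frame, Tom, 1); (Panel, Dave, 4); (Panel, Liam, 2); (Panel, Tom, 1)

CROSS JOIN pairs every row of `parts` with every row of `shipments`: 3 × 3 = 9 rows.
After projecting and ordering:
p.pname | s.supplier | s.part_id
Frame | Dave | 4
Frame | Dave | 4
Frame | Liam | 2
Frame | Liam | 2
Frame | Tom | 1
Frame | Tom | 1
Panel | Dave | 4
Panel | Liam | 2
Panel | Tom | 1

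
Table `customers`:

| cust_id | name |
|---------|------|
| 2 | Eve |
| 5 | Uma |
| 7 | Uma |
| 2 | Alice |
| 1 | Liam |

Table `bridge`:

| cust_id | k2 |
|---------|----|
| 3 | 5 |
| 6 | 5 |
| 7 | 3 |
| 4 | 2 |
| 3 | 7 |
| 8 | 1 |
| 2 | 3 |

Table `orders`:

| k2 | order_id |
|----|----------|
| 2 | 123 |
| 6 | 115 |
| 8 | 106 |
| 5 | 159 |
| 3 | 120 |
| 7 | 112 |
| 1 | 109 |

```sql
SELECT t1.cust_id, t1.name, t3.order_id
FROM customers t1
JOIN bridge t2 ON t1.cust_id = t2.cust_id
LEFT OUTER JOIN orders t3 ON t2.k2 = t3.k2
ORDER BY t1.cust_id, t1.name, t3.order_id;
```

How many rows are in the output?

3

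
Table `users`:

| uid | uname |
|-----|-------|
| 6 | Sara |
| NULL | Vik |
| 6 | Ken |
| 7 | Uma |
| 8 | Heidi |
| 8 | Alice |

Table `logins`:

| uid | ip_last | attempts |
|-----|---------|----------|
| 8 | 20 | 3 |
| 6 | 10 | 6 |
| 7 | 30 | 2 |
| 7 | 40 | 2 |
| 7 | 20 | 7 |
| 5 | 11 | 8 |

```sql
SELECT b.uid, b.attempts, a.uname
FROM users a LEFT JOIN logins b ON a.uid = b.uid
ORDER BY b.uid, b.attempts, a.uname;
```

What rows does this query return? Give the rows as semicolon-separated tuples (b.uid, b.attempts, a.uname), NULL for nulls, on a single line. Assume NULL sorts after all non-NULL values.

(6, 6, Ken); (6, 6, Sara); (7, 2, Uma); (7, 2, Uma); (7, 7, Uma); (8, 3, Alice); (8, 3, Heidi); (NULL, NULL, Vik)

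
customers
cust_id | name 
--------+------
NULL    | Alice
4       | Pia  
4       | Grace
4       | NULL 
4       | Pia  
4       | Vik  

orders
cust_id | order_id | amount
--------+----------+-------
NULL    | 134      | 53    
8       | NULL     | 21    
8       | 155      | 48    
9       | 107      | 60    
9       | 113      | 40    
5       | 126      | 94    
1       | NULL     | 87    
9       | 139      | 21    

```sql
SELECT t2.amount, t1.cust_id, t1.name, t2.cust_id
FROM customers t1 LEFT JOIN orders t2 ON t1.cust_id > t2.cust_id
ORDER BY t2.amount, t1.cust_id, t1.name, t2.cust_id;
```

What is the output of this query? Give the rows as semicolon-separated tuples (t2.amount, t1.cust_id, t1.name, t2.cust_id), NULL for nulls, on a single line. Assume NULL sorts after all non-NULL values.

LEFT JOIN keeps every row from `customers`; unmatched rows get NULL for `orders`'s columns.
Matching on t1.cust_id > t2.cust_id. A NULL in a compared column never satisfies the condition.
- cust_id=NULL: no t2 row matches, row kept with t2 columns NULL.
- cust_id=4: 1 matching t2 row(s), so 1 row(s) emitted.
- cust_id=4: 1 matching t2 row(s), so 1 row(s) emitted.
- cust_id=4: 1 matching t2 row(s), so 1 row(s) emitted.
- cust_id=4: 1 matching t2 row(s), so 1 row(s) emitted.
- cust_id=4: 1 matching t2 row(s), so 1 row(s) emitted.
After projecting and ordering:
t2.amount | t1.cust_id | t1.name | t2.cust_id
87 | 4 | Grace | 1
87 | 4 | Pia | 1
87 | 4 | Pia | 1
87 | 4 | Vik | 1
87 | 4 | NULL | 1
NULL | NULL | Alice | NULL

(87, 4, Grace, 1); (87, 4, Pia, 1); (87, 4, Pia, 1); (87, 4, Vik, 1); (87, 4, NULL, 1); (NULL, NULL, Alice, NULL)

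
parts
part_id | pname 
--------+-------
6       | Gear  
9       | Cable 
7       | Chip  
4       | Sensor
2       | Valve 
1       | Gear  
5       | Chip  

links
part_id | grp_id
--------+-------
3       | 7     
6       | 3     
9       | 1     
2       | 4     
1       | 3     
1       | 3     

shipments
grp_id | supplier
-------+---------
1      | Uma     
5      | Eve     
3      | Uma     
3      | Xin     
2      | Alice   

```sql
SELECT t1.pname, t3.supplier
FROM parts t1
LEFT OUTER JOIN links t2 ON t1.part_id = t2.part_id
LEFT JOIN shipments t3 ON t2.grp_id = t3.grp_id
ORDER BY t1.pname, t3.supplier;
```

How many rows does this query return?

11

Joins associate left-to-right: parts LEFT JOIN links on part_id gives 8 intermediate row(s).
Then LEFT JOIN `shipments t3` on grp_id: each of those 8 rows is kept; rows whose t2.grp_id has no match in t3 get NULL for t3's columns.
Result: 11 row(s).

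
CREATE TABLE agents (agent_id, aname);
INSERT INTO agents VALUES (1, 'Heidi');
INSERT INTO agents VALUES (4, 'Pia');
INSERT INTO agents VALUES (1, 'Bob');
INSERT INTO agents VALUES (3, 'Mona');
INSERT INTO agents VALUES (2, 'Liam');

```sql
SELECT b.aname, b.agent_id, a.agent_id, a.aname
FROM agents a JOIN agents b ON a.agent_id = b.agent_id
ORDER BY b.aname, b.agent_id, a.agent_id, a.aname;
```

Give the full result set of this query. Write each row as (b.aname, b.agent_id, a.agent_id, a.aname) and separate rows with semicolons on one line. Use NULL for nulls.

(Bob, 1, 1, Bob); (Bob, 1, 1, Heidi); (Heidi, 1, 1, Bob); (Heidi, 1, 1, Heidi); (Liam, 2, 2, Liam); (Mona, 3, 3, Mona); (Pia, 4, 4, Pia)

INNER JOIN keeps only pairs where the ON condition holds.
Matching on a.agent_id = b.agent_id.
- a (agent_id=1) pairs with 2 row(s) of b.
- a (agent_id=4) pairs with 1 row(s) of b.
- a (agent_id=1) pairs with 2 row(s) of b.
- a (agent_id=3) pairs with 1 row(s) of b.
- a (agent_id=2) pairs with 1 row(s) of b.
After projecting and ordering:
b.aname | b.agent_id | a.agent_id | a.aname
Bob | 1 | 1 | Bob
Bob | 1 | 1 | Heidi
Heidi | 1 | 1 | Bob
Heidi | 1 | 1 | Heidi
Liam | 2 | 2 | Liam
Mona | 3 | 3 | Mona
Pia | 4 | 4 | Pia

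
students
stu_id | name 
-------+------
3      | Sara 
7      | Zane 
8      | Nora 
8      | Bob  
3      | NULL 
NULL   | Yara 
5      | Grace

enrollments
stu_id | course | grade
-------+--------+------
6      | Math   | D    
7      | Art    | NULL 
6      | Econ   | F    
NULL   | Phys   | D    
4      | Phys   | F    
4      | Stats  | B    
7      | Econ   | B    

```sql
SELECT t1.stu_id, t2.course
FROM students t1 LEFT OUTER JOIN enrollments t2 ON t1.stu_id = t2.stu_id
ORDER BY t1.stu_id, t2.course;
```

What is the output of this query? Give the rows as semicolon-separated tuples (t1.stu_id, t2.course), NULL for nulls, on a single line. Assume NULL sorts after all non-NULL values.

(3, NULL); (3, NULL); (5, NULL); (7, Art); (7, Econ); (8, NULL); (8, NULL); (NULL, NULL)

LEFT JOIN keeps every row from `students`; unmatched rows get NULL for `enrollments`'s columns.
Matching on t1.stu_id = t2.stu_id. A NULL in a compared column never satisfies the condition.
- t1 (stu_id=3) has no partner → padded with NULL.
- t1 (stu_id=7) pairs with 2 row(s) of t2.
- t1 (stu_id=8) has no partner → padded with NULL.
- t1 (stu_id=8) has no partner → padded with NULL.
- t1 (stu_id=3) has no partner → padded with NULL.
- t1 (stu_id=NULL) has no partner → padded with NULL.
- t1 (stu_id=5) has no partner → padded with NULL.
After projecting and ordering:
t1.stu_id | t2.course
3 | NULL
3 | NULL
5 | NULL
7 | Art
7 | Econ
8 | NULL
8 | NULL
NULL | NULL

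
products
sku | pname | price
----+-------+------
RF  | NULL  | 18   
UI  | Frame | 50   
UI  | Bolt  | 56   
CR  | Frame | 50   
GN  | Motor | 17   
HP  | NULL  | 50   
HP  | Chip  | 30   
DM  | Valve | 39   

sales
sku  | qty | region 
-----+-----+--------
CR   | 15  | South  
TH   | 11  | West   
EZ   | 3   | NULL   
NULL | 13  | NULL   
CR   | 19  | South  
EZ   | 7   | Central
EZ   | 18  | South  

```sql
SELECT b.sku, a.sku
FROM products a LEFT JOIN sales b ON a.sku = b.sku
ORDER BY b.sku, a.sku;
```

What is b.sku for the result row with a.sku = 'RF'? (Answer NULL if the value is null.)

LEFT JOIN keeps every row from `products`; unmatched rows get NULL for `sales`'s columns.
Matching on a.sku = b.sku. A NULL in a compared column never satisfies the condition.
- a (sku=RF) has no partner → padded with NULL.
- a (sku=UI) has no partner → padded with NULL.
- a (sku=UI) has no partner → padded with NULL.
- a (sku=CR) pairs with 2 row(s) of b.
- a (sku=GN) has no partner → padded with NULL.
- a (sku=HP) has no partner → padded with NULL.
- a (sku=HP) has no partner → padded with NULL.
- a (sku=DM) has no partner → padded with NULL.

NULL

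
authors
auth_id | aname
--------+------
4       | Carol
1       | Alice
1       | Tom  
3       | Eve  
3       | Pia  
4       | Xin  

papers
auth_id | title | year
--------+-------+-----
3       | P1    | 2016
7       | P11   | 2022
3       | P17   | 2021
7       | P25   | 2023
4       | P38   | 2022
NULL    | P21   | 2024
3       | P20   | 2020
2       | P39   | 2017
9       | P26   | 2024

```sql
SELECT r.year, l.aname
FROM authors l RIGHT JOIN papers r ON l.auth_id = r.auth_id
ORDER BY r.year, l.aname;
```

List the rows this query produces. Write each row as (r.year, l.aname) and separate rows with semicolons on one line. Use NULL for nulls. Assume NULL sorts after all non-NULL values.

(2016, Eve); (2016, Pia); (2017, NULL); (2020, Eve); (2020, Pia); (2021, Eve); (2021, Pia); (2022, Carol); (2022, Xin); (2022, NULL); (2023, NULL); (2024, NULL); (2024, NULL)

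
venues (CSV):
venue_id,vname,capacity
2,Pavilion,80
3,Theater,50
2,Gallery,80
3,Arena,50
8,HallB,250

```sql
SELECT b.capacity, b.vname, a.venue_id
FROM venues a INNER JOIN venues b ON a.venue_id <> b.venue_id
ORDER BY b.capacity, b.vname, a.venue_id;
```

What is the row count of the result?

INNER JOIN keeps only pairs where the ON condition holds.
Matching on a.venue_id <> b.venue_id.
- a[0] venue_id=2 → 3 match(es) in b → 3 row(s).
- a[1] venue_id=3 → 3 match(es) in b → 3 row(s).
- a[2] venue_id=2 → 3 match(es) in b → 3 row(s).
- a[3] venue_id=3 → 3 match(es) in b → 3 row(s).
- a[4] venue_id=8 → 4 match(es) in b → 4 row(s).
Total: 16 rows.

16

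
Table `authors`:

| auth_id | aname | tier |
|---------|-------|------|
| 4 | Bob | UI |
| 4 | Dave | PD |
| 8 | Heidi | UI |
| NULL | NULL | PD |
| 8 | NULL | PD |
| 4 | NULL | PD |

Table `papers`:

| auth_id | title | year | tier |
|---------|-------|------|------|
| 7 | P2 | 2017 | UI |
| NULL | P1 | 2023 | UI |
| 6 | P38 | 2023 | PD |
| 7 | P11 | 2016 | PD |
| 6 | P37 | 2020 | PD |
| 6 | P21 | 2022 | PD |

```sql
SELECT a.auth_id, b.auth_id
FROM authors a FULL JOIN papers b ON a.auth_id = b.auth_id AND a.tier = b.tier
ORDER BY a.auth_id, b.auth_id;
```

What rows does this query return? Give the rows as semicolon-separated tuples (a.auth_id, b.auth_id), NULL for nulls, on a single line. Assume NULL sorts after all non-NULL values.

(4, NULL); (4, NULL); (4, NULL); (8, NULL); (8, NULL); (NULL, 6); (NULL, 6); (NULL, 6); (NULL, 7); (NULL, 7); (NULL, NULL); (NULL, NULL)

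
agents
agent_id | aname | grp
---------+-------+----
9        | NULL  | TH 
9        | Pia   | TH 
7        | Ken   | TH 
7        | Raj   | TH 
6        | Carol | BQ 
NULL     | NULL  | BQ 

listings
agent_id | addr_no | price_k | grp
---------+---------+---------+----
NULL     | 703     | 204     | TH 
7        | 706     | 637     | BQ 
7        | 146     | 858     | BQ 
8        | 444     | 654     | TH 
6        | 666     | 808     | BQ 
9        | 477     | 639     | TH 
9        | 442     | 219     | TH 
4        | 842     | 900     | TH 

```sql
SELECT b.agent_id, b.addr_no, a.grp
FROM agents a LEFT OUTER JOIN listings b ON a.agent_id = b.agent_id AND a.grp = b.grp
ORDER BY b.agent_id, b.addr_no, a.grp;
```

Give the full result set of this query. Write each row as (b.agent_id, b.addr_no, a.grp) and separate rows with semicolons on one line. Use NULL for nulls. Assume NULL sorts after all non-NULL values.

(6, 666, BQ); (9, 442, TH); (9, 442, TH); (9, 477, TH); (9, 477, TH); (NULL, NULL, BQ); (NULL, NULL, TH); (NULL, NULL, TH)

LEFT JOIN keeps every row from `agents`; unmatched rows get NULL for `listings`'s columns.
Matching on a.agent_id = b.agent_id AND a.grp = b.grp. A NULL in a compared column never satisfies the condition.
Matched pairs: 5; unmatched a rows kept: 3.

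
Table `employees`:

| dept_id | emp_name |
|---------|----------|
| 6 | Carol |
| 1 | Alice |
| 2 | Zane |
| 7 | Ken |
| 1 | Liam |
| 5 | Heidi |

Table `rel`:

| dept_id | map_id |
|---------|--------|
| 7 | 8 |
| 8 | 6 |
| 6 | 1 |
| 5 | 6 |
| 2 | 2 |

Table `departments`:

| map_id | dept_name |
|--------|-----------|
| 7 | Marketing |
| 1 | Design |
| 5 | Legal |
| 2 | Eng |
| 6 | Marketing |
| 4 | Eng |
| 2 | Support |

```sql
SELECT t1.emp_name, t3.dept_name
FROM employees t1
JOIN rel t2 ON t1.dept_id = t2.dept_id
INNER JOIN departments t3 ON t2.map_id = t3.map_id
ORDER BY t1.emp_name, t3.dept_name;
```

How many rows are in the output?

Joins associate left-to-right: employees INNER JOIN rel on dept_id gives 4 intermediate row(s).
Then INNER JOIN `departments t3` on map_id: keep only rows whose t2.map_id appears in t3.
Result: 4 row(s).

4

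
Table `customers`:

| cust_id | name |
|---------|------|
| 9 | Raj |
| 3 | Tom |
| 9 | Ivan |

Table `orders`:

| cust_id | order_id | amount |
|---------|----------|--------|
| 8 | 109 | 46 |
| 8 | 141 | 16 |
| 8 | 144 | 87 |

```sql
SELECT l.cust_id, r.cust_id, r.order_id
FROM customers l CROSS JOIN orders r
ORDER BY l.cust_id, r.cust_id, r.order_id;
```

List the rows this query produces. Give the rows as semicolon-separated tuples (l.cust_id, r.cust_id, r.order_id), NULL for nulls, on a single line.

CROSS JOIN pairs every row of `customers` with every row of `orders`: 3 × 3 = 9 rows.
After projecting and ordering:
l.cust_id | r.cust_id | r.order_id
3 | 8 | 109
3 | 8 | 141
3 | 8 | 144
9 | 8 | 109
9 | 8 | 109
9 | 8 | 141
9 | 8 | 141
9 | 8 | 144
9 | 8 | 144

(3, 8, 109); (3, 8, 141); (3, 8, 144); (9, 8, 109); (9, 8, 109); (9, 8, 141); (9, 8, 141); (9, 8, 144); (9, 8, 144)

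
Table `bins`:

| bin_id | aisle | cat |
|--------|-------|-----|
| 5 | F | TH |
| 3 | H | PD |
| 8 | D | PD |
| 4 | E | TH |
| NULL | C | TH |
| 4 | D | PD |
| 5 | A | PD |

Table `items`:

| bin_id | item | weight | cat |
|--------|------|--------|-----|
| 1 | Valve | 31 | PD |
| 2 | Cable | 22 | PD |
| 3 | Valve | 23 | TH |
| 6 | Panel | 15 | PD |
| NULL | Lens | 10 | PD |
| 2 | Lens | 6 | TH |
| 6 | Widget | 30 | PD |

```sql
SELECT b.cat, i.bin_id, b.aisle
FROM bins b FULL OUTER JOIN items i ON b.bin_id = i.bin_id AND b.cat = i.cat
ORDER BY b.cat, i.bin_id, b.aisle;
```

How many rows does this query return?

FULL OUTER JOIN keeps every row from both sides; unmatched rows get NULL for the other side's columns.
Matching on b.bin_id = i.bin_id AND b.cat = i.cat. A NULL in a compared column never satisfies the condition.
- b[0] bin_id=5, cat=TH → no match; kept with NULLs on the i side.
- b[1] bin_id=3, cat=PD → no match; kept with NULLs on the i side.
- b[2] bin_id=8, cat=PD → no match; kept with NULLs on the i side.
- b[3] bin_id=4, cat=TH → no match; kept with NULLs on the i side.
- b[4] bin_id=NULL, cat=TH → no match; kept with NULLs on the i side.
- b[5] bin_id=4, cat=PD → no match; kept with NULLs on the i side.
- b[6] bin_id=5, cat=PD → no match; kept with NULLs on the i side.
- 7 row(s) from i found no b partner → padded with NULL.
Total: 0 matched + 14 padded = 14 rows.

14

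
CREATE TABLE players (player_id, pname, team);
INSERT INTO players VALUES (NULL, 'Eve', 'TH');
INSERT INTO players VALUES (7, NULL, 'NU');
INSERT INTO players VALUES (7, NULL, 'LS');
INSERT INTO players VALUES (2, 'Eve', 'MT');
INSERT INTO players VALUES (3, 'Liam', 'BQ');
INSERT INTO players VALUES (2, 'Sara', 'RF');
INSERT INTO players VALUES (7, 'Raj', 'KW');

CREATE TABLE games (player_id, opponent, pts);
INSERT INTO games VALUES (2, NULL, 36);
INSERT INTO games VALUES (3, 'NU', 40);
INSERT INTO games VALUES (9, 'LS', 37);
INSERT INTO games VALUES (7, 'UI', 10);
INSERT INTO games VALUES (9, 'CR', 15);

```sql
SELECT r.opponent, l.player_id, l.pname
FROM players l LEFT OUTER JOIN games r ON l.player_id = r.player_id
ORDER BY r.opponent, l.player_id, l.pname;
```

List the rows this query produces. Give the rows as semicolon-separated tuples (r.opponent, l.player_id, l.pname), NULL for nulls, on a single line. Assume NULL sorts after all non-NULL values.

(NU, 3, Liam); (UI, 7, Raj); (UI, 7, NULL); (UI, 7, NULL); (NULL, 2, Eve); (NULL, 2, Sara); (NULL, NULL, Eve)

LEFT JOIN keeps every row from `players`; unmatched rows get NULL for `games`'s columns.
Matching on l.player_id = r.player_id. A NULL in a compared column never satisfies the condition.
- l[0] player_id=NULL → no match; kept with NULLs on the r side.
- l[1] player_id=7 → 1 match(es) in r → 1 row(s).
- l[2] player_id=7 → 1 match(es) in r → 1 row(s).
- l[3] player_id=2 → 1 match(es) in r → 1 row(s).
- l[4] player_id=3 → 1 match(es) in r → 1 row(s).
- l[5] player_id=2 → 1 match(es) in r → 1 row(s).
- l[6] player_id=7 → 1 match(es) in r → 1 row(s).
After projecting and ordering:
r.opponent | l.player_id | l.pname
NU | 3 | Liam
UI | 7 | Raj
UI | 7 | NULL
UI | 7 | NULL
NULL | 2 | Eve
NULL | 2 | Sara
NULL | NULL | Eve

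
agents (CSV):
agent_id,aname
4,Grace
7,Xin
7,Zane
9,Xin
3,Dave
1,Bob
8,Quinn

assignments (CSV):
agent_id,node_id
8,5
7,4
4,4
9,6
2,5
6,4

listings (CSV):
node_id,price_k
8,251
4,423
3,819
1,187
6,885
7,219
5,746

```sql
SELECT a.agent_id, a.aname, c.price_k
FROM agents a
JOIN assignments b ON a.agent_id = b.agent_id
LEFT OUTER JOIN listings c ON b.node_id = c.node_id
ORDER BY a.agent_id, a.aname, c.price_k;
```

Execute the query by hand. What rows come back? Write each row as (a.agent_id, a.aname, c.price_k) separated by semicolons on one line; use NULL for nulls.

(4, Grace, 423); (7, Xin, 423); (7, Zane, 423); (8, Quinn, 746); (9, Xin, 885)

Evaluate left to right. First `agents a INNER JOIN assignments b` on agent_id: 5 row(s).
Then LEFT JOIN `listings c` on node_id: each of those 5 rows is kept; rows whose b.node_id has no match in c get NULL for c's columns.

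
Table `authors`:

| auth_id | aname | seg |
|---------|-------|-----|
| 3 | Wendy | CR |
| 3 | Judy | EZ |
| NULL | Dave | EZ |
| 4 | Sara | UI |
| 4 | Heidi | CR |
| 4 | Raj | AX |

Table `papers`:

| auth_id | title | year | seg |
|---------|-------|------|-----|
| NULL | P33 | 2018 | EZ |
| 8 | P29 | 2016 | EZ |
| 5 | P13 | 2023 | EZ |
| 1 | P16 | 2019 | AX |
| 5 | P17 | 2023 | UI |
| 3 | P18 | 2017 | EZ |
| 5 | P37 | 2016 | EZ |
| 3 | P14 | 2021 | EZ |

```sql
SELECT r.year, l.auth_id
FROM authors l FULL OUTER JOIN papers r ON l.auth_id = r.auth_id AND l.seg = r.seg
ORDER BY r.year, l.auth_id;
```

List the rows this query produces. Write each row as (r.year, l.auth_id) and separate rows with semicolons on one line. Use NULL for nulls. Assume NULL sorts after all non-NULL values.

(2016, NULL); (2016, NULL); (2017, 3); (2018, NULL); (2019, NULL); (2021, 3); (2023, NULL); (2023, NULL); (NULL, 3); (NULL, 4); (NULL, 4); (NULL, 4); (NULL, NULL)

FULL OUTER JOIN keeps every row from both sides; unmatched rows get NULL for the other side's columns.
Matching on l.auth_id = r.auth_id AND l.seg = r.seg. A NULL in a compared column never satisfies the condition.
- auth_id=3, seg=CR: no r row matches, row kept with r columns NULL.
- auth_id=3, seg=EZ: 2 matching r row(s), so 2 row(s) emitted.
- auth_id=NULL, seg=EZ: no r row matches, row kept with r columns NULL.
- auth_id=4, seg=UI: no r row matches, row kept with r columns NULL.
- auth_id=4, seg=CR: no r row matches, row kept with r columns NULL.
- auth_id=4, seg=AX: no r row matches, row kept with r columns NULL.
- 6 r row(s) had no l match → kept, l columns NULL.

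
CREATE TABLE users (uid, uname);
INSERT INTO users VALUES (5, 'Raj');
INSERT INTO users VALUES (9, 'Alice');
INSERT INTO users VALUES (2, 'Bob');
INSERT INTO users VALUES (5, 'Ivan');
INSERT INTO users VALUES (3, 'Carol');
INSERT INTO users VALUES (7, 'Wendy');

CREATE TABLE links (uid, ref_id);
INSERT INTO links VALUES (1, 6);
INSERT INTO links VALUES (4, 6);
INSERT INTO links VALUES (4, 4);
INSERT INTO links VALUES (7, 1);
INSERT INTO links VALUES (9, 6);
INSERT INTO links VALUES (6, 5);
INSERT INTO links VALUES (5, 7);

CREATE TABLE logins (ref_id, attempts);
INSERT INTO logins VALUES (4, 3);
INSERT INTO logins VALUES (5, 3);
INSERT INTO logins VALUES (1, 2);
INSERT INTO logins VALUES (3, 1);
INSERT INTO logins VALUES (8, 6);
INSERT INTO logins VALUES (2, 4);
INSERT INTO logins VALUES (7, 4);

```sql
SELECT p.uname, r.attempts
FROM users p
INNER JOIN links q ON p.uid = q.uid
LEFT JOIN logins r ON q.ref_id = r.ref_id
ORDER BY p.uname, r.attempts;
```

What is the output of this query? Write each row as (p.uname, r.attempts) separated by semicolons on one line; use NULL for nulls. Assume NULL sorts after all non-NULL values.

Evaluate left to right. First `users p INNER JOIN links q` on uid: 4 row(s).
Then LEFT JOIN `logins r` on ref_id: each of those 4 rows is kept; rows whose q.ref_id has no match in r get NULL for r's columns.

(Alice, NULL); (Ivan, 4); (Raj, 4); (Wendy, 2)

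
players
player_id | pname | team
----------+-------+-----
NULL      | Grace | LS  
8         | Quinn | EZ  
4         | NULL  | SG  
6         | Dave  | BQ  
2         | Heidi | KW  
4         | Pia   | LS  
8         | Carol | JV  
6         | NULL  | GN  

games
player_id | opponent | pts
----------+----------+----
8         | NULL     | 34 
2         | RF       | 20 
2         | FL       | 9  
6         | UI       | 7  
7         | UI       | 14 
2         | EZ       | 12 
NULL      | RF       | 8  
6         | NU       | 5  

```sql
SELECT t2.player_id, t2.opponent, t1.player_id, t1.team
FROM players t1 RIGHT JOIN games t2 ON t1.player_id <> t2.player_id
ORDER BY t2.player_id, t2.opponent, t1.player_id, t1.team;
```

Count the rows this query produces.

41

RIGHT JOIN keeps every row from `games`; unmatched rows get NULL for `players`'s columns.
Matching on t1.player_id <> t2.player_id. A NULL in a compared column never satisfies the condition.
- t1 row (player_id=NULL): no match.
- t1 row (player_id=8): matches 6 t2 row(s) → 6 output row(s).
- t1 row (player_id=4): matches 7 t2 row(s) → 7 output row(s).
- t1 row (player_id=6): matches 5 t2 row(s) → 5 output row(s).
- t1 row (player_id=2): matches 4 t2 row(s) → 4 output row(s).
- t1 row (player_id=4): matches 7 t2 row(s) → 7 output row(s).
- t1 row (player_id=8): matches 6 t2 row(s) → 6 output row(s).
- t1 row (player_id=6): matches 5 t2 row(s) → 5 output row(s).
- 1 t2 row(s) had no t1 match → kept, t1 columns NULL.
Total: 40 matched + 1 padded = 41 rows.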